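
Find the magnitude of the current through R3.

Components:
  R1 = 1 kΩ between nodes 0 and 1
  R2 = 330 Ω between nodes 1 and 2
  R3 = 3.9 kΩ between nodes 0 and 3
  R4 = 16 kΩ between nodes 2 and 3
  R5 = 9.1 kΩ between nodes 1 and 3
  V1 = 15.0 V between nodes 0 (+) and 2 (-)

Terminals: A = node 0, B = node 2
Nodal analysis, taking node 2 as the 0 V reference.
Source V1 fixes V_0 = 15 V.
KCL at each unknown node (sum of currents leaving = 0; resistances in Ω):
  Node 1: (V_1 - 15)/1000 + (V_1 - 0)/330 + (V_1 - V_3)/9100 = 0
  Node 3: (V_3 - 15)/3900 + (V_3 - 0)/16000 + (V_3 - V_1)/9100 = 0
Collecting terms (coefficients in siemens):
  0.00414·V_1 - 0.0001099·V_3 = 0.015
  0.0004288·V_3 - 0.0001099·V_1 = 0.003846
Determinant D = (0.00414)(0.0004288) - (-0.0001099)(-0.0001099) = 0.000001763
V_1 = [(0.015)(0.0004288) - (-0.0001099)(0.003846)]/D = 3.888 V
V_3 = [(0.00414)(0.003846) - (0.015)(-0.0001099)]/D = 9.966 V
I_R3 = (V_0 - V_3)/R3 = (15 - 9.966)/3900 = 0.001291 A
|I_R3| = 0.001291 A

Final answer: |I_R3| = 0.001291 A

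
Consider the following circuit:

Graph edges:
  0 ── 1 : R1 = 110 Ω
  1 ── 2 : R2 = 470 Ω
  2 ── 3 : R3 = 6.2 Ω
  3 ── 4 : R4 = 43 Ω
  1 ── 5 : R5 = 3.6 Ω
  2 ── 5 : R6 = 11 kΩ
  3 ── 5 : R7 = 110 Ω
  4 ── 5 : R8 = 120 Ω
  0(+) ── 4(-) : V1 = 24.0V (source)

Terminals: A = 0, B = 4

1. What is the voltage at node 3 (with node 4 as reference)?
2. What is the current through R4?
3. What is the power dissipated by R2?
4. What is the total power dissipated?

Nodal analysis, taking node 4 as the 0 V reference.
Source V1 fixes V_0 = 24 V.
KCL at each unknown node (sum of currents leaving = 0; resistances in Ω):
  Node 1: (V_1 - 24)/110 + (V_1 - V_2)/470 + (V_1 - V_5)/3.6 = 0
  Node 2: (V_2 - V_1)/470 + (V_2 - V_3)/6.2 + (V_2 - V_5)/11000 = 0
  Node 3: (V_3 - V_2)/6.2 + (V_3 - 0)/43 + (V_3 - V_5)/110 = 0
  Node 5: (V_5 - V_1)/3.6 + (V_5 - V_2)/11000 + (V_5 - V_3)/110 + (V_5 - 0)/120 = 0
Collecting terms (coefficients in siemens):
  0.289·V_1 - 0.002128·V_2 - 0.2778·V_5 = 0.2182
  0.1635·V_2 - 0.002128·V_1 - 0.1613·V_3 - 0.00009091·V_5 = 0
  0.1936·V_3 - 0.1613·V_2 - 0.009091·V_5 = 0
  0.2953·V_5 - 0.2778·V_1 - 0.00009091·V_2 - 0.009091·V_3 = 0
Solving these 4 simultaneous equations (Gaussian elimination) gives:
  V_1 = 8.979 V, V_2 = 2.898 V, V_3 = 2.814 V, V_5 = 8.534 V
Part 1:
  Read off the nodal solution: V_3 = 2.814 V
Part 2:
  I_R4 = (V_3 - V_4)/R4 = (2.814 - 0)/43 = 0.06545 A
  Magnitude: I_R4 = 0.06545 A
Part 3:
  I_R2 = (V_1 - V_2)/R2 = (8.979 - 2.898)/470 = 0.01294 A
  P_R2 = I_R2² × R2 = (0.01294)² × 470 = 0.07868 W
Part 4:
  Power in each resistor, P = (ΔV)²/R:
    P_R1 = (24 - 8.979)²/110 = 2.051 W
    P_R2 = (8.979 - 2.898)²/470 = 0.07868 W
    P_R3 = (2.898 - 2.814)²/6.2 = 0.001122 W
    P_R4 = (2.814 - 0)²/43 = 0.1842 W
    P_R5 = (8.979 - 8.534)²/3.6 = 0.05501 W
    P_R6 = (2.898 - 8.534)²/11000 = 0.002888 W
    P_R7 = (2.814 - 8.534)²/110 = 0.2974 W
    P_R8 = (0 - 8.534)²/120 = 0.6068 W
  P_total = P_R1 + P_R2 + P_R3 + P_R4 + P_R5 + P_R6 + P_R7 + P_R8 = 3.277 W

Final answers:
1. V_3 = 2.814 V
2. I_R4 = 0.06545 A
3. P_R2 = 0.07868 W
4. P_total = 3.277 W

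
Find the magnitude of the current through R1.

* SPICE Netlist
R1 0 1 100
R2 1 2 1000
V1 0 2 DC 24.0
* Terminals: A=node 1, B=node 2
Nodal analysis, taking node 2 as the 0 V reference.
Source V1 fixes V_0 = 24 V.
KCL at each unknown node (sum of currents leaving = 0; resistances in Ω):
  Node 1: (V_1 - 24)/100 + (V_1 - 0)/1000 = 0
Collecting terms: 0.011 × V_1 = 0.24  =>  V_1 = 21.82 V
I_R1 = (V_0 - V_1)/R1 = (24 - 21.82)/100 = 0.02182 A
|I_R1| = 0.02182 A

Final answer: |I_R1| = 0.02182 A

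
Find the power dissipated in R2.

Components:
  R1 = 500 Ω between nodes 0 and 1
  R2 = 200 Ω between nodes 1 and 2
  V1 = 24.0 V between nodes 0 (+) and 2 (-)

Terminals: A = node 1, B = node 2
Nodal analysis, taking node 2 as the 0 V reference.
Source V1 fixes V_0 = 24 V.
KCL at each unknown node (sum of currents leaving = 0; resistances in Ω):
  Node 1: (V_1 - 24)/500 + (V_1 - 0)/200 = 0
Collecting terms: 0.007 × V_1 = 0.048  =>  V_1 = 6.857 V
I_R2 = (V_1 - V_2)/R2 = (6.857 - 0)/200 = 0.03429 A
P_R2 = I_R2² × R2 = (0.03429)² × 200 = 0.2351 W

Final answer: 0.2351 W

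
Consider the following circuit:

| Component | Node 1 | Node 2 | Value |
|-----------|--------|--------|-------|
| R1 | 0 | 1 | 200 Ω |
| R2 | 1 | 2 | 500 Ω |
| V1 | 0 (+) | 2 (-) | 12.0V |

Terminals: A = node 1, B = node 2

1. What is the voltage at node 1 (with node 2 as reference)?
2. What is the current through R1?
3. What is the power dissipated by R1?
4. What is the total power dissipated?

Nodal analysis, taking node 2 as the 0 V reference.
Source V1 fixes V_0 = 12 V.
KCL at each unknown node (sum of currents leaving = 0; resistances in Ω):
  Node 1: (V_1 - 12)/200 + (V_1 - 0)/500 = 0
Collecting terms: 0.007 × V_1 = 0.06  =>  V_1 = 8.571 V
Part 1:
  Read off the nodal solution: V_1 = 8.571 V
Part 2:
  I_R1 = (V_0 - V_1)/R1 = (12 - 8.571)/200 = 0.01714 A
  Magnitude: I_R1 = 0.01714 A
Part 3:
  I_R1 = (V_0 - V_1)/R1 = (12 - 8.571)/200 = 0.01714 A
  P_R1 = I_R1² × R1 = (0.01714)² × 200 = 0.05878 W
Part 4:
  Power in each resistor, P = (ΔV)²/R:
    P_R1 = (12 - 8.571)²/200 = 0.05878 W
    P_R2 = (8.571 - 0)²/500 = 0.1469 W
  P_total = P_R1 + P_R2 = 0.2057 W

Final answers:
1. V_1 = 8.571 V
2. I_R1 = 0.01714 A
3. P_R1 = 0.05878 W
4. P_total = 0.2057 W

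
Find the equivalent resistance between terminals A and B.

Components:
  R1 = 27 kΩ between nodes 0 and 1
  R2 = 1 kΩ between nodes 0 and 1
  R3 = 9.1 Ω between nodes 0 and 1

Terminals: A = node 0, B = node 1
Reduce the network between node 0 (A) and node 1 (B) by series/parallel combination:
  Rp1 = R1 ‖ R2 ‖ R3 (parallel, all between nodes 0 and 1) = 1/(1/27000 + 1/1000 + 1/9.1) = 9.015 Ω
R_eq = 9.015 Ω

Final answer: 9.015 Ω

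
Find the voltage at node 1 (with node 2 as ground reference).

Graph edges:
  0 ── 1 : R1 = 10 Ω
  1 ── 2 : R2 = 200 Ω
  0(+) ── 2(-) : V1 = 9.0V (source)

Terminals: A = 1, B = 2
Nodal analysis, taking node 2 as the 0 V reference.
Source V1 fixes V_0 = 9 V.
KCL at each unknown node (sum of currents leaving = 0; resistances in Ω):
  Node 1: (V_1 - 9)/10 + (V_1 - 0)/200 = 0
Collecting terms: 0.105 × V_1 = 0.9  =>  V_1 = 8.571 V
The requested potential is V_1 = 8.571 V.

Final answer: V_1 = 8.571 V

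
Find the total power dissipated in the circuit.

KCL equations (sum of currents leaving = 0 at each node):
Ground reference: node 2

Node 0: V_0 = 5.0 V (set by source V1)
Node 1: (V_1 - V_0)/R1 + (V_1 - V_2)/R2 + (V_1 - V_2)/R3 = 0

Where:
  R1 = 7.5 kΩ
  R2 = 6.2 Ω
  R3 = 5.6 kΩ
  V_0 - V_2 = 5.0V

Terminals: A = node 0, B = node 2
Nodal analysis, taking node 2 as the 0 V reference.
Source V1 fixes V_0 = 5 V.
KCL at each unknown node (sum of currents leaving = 0; resistances in Ω):
  Node 1: (V_1 - 5)/7500 + (V_1 - 0)/6.2 + (V_1 - 0)/5600 = 0
Collecting terms: 0.1616 × V_1 = 0.0006667  =>  V_1 = 0.004125 V
Power in each resistor, P = (ΔV)²/R:
  P_R1 = (5 - 0.004125)²/7500 = 0.003328 W
  P_R2 = (0.004125 - 0)²/6.2 = 0.000002745 W
  P_R3 = (0.004125 - 0)²/5600 = 0.000000003039 W
P_total = P_R1 + P_R2 + P_R3 = 0.003331 W

Final answer: 0.003331 W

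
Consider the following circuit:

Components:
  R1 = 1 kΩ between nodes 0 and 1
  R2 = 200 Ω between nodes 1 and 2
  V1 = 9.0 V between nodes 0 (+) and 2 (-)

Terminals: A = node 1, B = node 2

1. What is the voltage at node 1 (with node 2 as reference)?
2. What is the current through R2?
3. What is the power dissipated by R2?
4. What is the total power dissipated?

Nodal analysis, taking node 2 as the 0 V reference.
Source V1 fixes V_0 = 9 V.
KCL at each unknown node (sum of currents leaving = 0; resistances in Ω):
  Node 1: (V_1 - 9)/1000 + (V_1 - 0)/200 = 0
Collecting terms: 0.006 × V_1 = 0.009  =>  V_1 = 1.5 V
Part 1:
  Read off the nodal solution: V_1 = 1.5 V
Part 2:
  I_R2 = (V_1 - V_2)/R2 = (1.5 - 0)/200 = 0.0075 A
  Magnitude: I_R2 = 0.0075 A
Part 3:
  I_R2 = (V_1 - V_2)/R2 = (1.5 - 0)/200 = 0.0075 A
  P_R2 = I_R2² × R2 = (0.0075)² × 200 = 0.01125 W
Part 4:
  Power in each resistor, P = (ΔV)²/R:
    P_R1 = (9 - 1.5)²/1000 = 0.05625 W
    P_R2 = (1.5 - 0)²/200 = 0.01125 W
  P_total = P_R1 + P_R2 = 0.0675 W

Final answers:
1. V_1 = 1.5 V
2. I_R2 = 0.0075 A
3. P_R2 = 0.01125 W
4. P_total = 0.0675 W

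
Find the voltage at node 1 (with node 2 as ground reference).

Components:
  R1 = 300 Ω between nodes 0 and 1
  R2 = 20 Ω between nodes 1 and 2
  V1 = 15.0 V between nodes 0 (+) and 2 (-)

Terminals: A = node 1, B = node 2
Nodal analysis, taking node 2 as the 0 V reference.
Source V1 fixes V_0 = 15 V.
KCL at each unknown node (sum of currents leaving = 0; resistances in Ω):
  Node 1: (V_1 - 15)/300 + (V_1 - 0)/20 = 0
Collecting terms: 0.05333 × V_1 = 0.05  =>  V_1 = 0.9375 V
The requested potential is V_1 = 0.9375 V.

Final answer: V_1 = 0.9375 V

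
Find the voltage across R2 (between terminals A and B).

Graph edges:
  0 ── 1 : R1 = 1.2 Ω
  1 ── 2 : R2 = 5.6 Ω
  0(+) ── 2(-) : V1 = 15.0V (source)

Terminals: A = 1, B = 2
R1 and R2 are in series across V1 (node 0 → node 1 → node 2), and the output A–B is taken across R2, so this is a voltage divider.
Series current: I = V1/(R1 + R2) = 15/(1.2 + 5.6) = 15/6.8 = 2.206 A
V_R2 = I × R2 = V1 × R2/(R1 + R2) = 15 × 5.6/6.8 = 12.35 V

Final answer: 12.35 V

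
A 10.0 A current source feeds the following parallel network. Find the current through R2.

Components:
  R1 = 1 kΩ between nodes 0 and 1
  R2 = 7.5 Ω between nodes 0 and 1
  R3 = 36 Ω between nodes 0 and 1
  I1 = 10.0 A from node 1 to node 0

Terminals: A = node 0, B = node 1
All resistors sit directly between nodes 0 and 1, so they are in parallel and share one voltage V; the full source current 10 A splits among them.
1/R_par = 1/1000 + 1/7.5 + 1/36 = 0.1621 S  =>  R_par = 6.169 Ω
V = I × R_par = 10 × 6.169 = 61.69 V
I_R2 = V/R2 = 61.69/7.5 = 8.225 A

Final answer: 8.225 A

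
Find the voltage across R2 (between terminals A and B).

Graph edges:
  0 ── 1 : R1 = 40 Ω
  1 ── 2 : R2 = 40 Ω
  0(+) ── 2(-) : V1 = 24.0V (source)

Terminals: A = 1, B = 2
R1 and R2 are in series across V1 (node 0 → node 1 → node 2), and the output A–B is taken across R2, so this is a voltage divider.
Series current: I = V1/(R1 + R2) = 24/(40 + 40) = 24/80 = 0.3 A
V_R2 = I × R2 = V1 × R2/(R1 + R2) = 24 × 40/80 = 12 V

Final answer: 12 V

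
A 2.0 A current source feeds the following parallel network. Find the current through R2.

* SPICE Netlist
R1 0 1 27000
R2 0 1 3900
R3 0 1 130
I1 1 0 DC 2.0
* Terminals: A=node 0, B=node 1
All resistors sit directly between nodes 0 and 1, so they are in parallel and share one voltage V; the full source current 2 A splits among them.
1/R_par = 1/27000 + 1/3900 + 1/130 = 0.007986 S  =>  R_par = 125.2 Ω
V = I × R_par = 2 × 125.2 = 250.4 V
I_R2 = V/R2 = 250.4/3900 = 0.06422 A

Final answer: 0.06422 A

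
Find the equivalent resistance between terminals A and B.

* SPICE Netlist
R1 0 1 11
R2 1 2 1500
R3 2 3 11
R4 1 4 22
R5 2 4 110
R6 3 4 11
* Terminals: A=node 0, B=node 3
The network is not a plain series/parallel combination. Inject a 1 A test current into terminal A (node 0) and return it from terminal B (node 3); then R_eq = V_A / (1 A).
Nodal analysis, taking node 3 as the 0 V reference.
Current source I_test pushes 1 A into node 0 and draws it out of node 3.
KCL at each unknown node (sum of currents leaving = 0; resistances in Ω):
  Node 0: (V_0 - V_1)/11 - 1 = 0
  Node 1: (V_1 - V_0)/11 + (V_1 - V_2)/1500 + (V_1 - V_4)/22 = 0
  Node 2: (V_2 - V_1)/1500 + (V_2 - 0)/11 + (V_2 - V_4)/110 = 0
  Node 4: (V_4 - V_1)/22 + (V_4 - V_2)/110 + (V_4 - 0)/11 = 0
Collecting terms (coefficients in siemens):
  0.09091·V_0 - 0.09091·V_1 = 1
  0.137·V_1 - 0.09091·V_0 - 0.0006667·V_2 - 0.04545·V_4 = 0
  0.1007·V_2 - 0.0006667·V_1 - 0.009091·V_4 = 0
  0.1455·V_4 - 0.04545·V_1 - 0.009091·V_2 = 0
Solving these 4 simultaneous equations (Gaussian elimination) gives:
  V_0 = 42.45 V, V_1 = 31.45 V, V_2 = 1.102 V, V_4 = 9.898 V
R_eq = V_0 / 1 A = 42.45 Ω

Final answer: 42.45 Ω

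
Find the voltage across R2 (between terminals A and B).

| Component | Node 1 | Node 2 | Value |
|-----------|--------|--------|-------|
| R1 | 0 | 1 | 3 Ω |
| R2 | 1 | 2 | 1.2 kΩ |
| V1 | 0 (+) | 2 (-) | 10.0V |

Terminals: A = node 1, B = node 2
R1 and R2 are in series across V1 (node 0 → node 1 → node 2), and the output A–B is taken across R2, so this is a voltage divider.
Series current: I = V1/(R1 + R2) = 10/(3 + 1200) = 10/1203 = 0.008313 A
V_R2 = I × R2 = V1 × R2/(R1 + R2) = 10 × 1200/1203 = 9.975 V

Final answer: 9.975 V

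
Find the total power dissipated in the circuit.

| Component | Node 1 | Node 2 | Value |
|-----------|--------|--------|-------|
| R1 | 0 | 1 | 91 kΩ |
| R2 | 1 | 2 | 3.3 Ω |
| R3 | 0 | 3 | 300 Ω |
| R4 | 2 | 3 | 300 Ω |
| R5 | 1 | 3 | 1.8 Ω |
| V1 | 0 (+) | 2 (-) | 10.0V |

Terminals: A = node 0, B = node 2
Nodal analysis, taking node 2 as the 0 V reference.
Source V1 fixes V_0 = 10 V.
KCL at each unknown node (sum of currents leaving = 0; resistances in Ω):
  Node 1: (V_1 - 10)/91000 + (V_1 - 0)/3.3 + (V_1 - V_3)/1.8 = 0
  Node 3: (V_3 - 10)/300 + (V_3 - 0)/300 + (V_3 - V_1)/1.8 = 0
Collecting terms (coefficients in siemens):
  0.8586·V_1 - 0.5556·V_3 = 0.0001099
  0.5622·V_3 - 0.5556·V_1 = 0.03333
Determinant D = (0.8586)(0.5622) - (-0.5556)(-0.5556) = 0.1741
V_1 = [(0.0001099)(0.5622) - (-0.5556)(0.03333)]/D = 0.1067 V
V_3 = [(0.8586)(0.03333) - (0.0001099)(-0.5556)]/D = 0.1648 V
Power in each resistor, P = (ΔV)²/R:
  P_R1 = (10 - 0.1067)²/91000 = 0.001076 W
  P_R2 = (0.1067 - 0)²/3.3 = 0.003452 W
  P_R3 = (10 - 0.1648)²/300 = 0.3224 W
  P_R4 = (0 - 0.1648)²/300 = 0.00009048 W
  P_R5 = (0.1067 - 0.1648)²/1.8 = 0.00187 W
P_total = P_R1 + P_R2 + P_R3 + P_R4 + P_R5 = 0.3289 W

Final answer: 0.3289 W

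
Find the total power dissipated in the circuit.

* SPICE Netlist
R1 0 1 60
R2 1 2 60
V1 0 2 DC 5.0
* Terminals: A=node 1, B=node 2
Nodal analysis, taking node 2 as the 0 V reference.
Source V1 fixes V_0 = 5 V.
KCL at each unknown node (sum of currents leaving = 0; resistances in Ω):
  Node 1: (V_1 - 5)/60 + (V_1 - 0)/60 = 0
Collecting terms: 0.03333 × V_1 = 0.08333  =>  V_1 = 2.5 V
Power in each resistor, P = (ΔV)²/R:
  P_R1 = (5 - 2.5)²/60 = 0.1042 W
  P_R2 = (2.5 - 0)²/60 = 0.1042 W
P_total = P_R1 + P_R2 = 0.2083 W

Final answer: 0.2083 W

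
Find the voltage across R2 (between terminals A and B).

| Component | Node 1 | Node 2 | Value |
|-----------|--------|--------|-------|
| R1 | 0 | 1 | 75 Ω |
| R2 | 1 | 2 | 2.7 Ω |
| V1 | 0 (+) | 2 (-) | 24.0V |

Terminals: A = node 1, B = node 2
R1 and R2 are in series across V1 (node 0 → node 1 → node 2), and the output A–B is taken across R2, so this is a voltage divider.
Series current: I = V1/(R1 + R2) = 24/(75 + 2.7) = 24/77.7 = 0.3089 A
V_R2 = I × R2 = V1 × R2/(R1 + R2) = 24 × 2.7/77.7 = 0.834 V

Final answer: 0.834 V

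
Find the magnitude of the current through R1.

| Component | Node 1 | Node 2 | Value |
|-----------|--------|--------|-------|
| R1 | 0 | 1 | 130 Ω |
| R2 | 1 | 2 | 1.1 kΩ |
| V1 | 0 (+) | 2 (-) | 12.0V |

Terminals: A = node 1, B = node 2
Nodal analysis, taking node 2 as the 0 V reference.
Source V1 fixes V_0 = 12 V.
KCL at each unknown node (sum of currents leaving = 0; resistances in Ω):
  Node 1: (V_1 - 12)/130 + (V_1 - 0)/1100 = 0
Collecting terms: 0.008601 × V_1 = 0.09231  =>  V_1 = 10.73 V
I_R1 = (V_0 - V_1)/R1 = (12 - 10.73)/130 = 0.009756 A
|I_R1| = 0.009756 A

Final answer: |I_R1| = 0.009756 A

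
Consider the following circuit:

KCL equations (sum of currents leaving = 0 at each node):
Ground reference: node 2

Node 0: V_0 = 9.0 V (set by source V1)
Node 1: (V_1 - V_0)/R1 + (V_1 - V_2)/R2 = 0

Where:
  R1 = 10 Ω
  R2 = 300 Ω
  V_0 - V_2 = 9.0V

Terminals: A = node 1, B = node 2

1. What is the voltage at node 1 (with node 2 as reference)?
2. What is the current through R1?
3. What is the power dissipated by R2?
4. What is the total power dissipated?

Nodal analysis, taking node 2 as the 0 V reference.
Source V1 fixes V_0 = 9 V.
KCL at each unknown node (sum of currents leaving = 0; resistances in Ω):
  Node 1: (V_1 - 9)/10 + (V_1 - 0)/300 = 0
Collecting terms: 0.1033 × V_1 = 0.9  =>  V_1 = 8.71 V
Part 1:
  Read off the nodal solution: V_1 = 8.71 V
Part 2:
  I_R1 = (V_0 - V_1)/R1 = (9 - 8.71)/10 = 0.02903 A
  Magnitude: I_R1 = 0.02903 A
Part 3:
  I_R2 = (V_1 - V_2)/R2 = (8.71 - 0)/300 = 0.02903 A
  P_R2 = I_R2² × R2 = (0.02903)² × 300 = 0.2529 W
Part 4:
  Power in each resistor, P = (ΔV)²/R:
    P_R1 = (9 - 8.71)²/10 = 0.008429 W
    P_R2 = (8.71 - 0)²/300 = 0.2529 W
  P_total = P_R1 + P_R2 = 0.2613 W

Final answers:
1. V_1 = 8.71 V
2. I_R1 = 0.02903 A
3. P_R2 = 0.2529 W
4. P_total = 0.2613 W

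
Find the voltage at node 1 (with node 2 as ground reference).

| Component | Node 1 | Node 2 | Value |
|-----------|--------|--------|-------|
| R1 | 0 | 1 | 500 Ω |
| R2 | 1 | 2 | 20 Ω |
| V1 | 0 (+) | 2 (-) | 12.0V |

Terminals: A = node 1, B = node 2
Nodal analysis, taking node 2 as the 0 V reference.
Source V1 fixes V_0 = 12 V.
KCL at each unknown node (sum of currents leaving = 0; resistances in Ω):
  Node 1: (V_1 - 12)/500 + (V_1 - 0)/20 = 0
Collecting terms: 0.052 × V_1 = 0.024  =>  V_1 = 0.4615 V
The requested potential is V_1 = 0.4615 V.

Final answer: V_1 = 0.4615 V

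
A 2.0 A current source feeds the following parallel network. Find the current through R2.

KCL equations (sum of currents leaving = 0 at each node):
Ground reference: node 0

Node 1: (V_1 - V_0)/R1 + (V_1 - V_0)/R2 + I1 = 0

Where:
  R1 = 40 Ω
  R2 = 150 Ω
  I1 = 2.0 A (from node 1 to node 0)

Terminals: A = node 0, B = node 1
All resistors sit directly between nodes 0 and 1, so they are in parallel and share one voltage V; the full source current 2 A splits among them.
1/R_par = 1/40 + 1/150 = 0.03167 S  =>  R_par = 31.58 Ω
V = I × R_par = 2 × 31.58 = 63.16 V
I_R2 = V/R2 = 63.16/150 = 0.4211 A

Final answer: 0.4211 A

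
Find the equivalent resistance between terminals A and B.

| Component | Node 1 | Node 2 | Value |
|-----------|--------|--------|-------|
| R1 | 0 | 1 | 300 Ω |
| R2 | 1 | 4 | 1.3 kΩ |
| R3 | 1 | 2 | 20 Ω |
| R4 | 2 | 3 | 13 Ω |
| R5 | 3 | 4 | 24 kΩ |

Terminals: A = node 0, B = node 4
Reduce the network between node 0 (A) and node 4 (B) by series/parallel combination:
  Rs1 = R3 + R4 (series, joined only at node 2) = 20 + 13 = 33 Ω
  Rs2 = R5 + Rs1 (series, joined only at node 3) = 24000 + 33 = 24030 Ω
  Rp1 = R2 ‖ Rs2 (parallel, both between nodes 1 and 4) = 1/(1/1300 + 1/24030) = 1233 Ω
  Rs3 = R1 + Rp1 (series, joined only at node 1) = 300 + 1233 = 1533 Ω
R_eq = 1.533 kΩ

Final answer: 1.533 kΩ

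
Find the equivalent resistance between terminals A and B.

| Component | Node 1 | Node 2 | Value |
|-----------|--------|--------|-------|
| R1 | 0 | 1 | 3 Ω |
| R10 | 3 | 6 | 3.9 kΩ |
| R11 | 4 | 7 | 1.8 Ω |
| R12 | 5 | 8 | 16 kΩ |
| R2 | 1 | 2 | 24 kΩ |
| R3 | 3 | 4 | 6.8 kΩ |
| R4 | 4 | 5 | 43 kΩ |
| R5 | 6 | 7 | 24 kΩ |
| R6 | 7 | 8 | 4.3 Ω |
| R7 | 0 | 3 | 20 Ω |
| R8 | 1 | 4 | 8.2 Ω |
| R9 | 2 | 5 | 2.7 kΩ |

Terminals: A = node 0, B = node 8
The network is not a plain series/parallel combination. Inject a 1 A test current into terminal A (node 0) and return it from terminal B (node 8); then R_eq = V_A / (1 A).
Nodal analysis, taking node 8 as the 0 V reference.
Current source I_test pushes 1 A into node 0 and draws it out of node 8.
KCL at each unknown node (sum of currents leaving = 0; resistances in Ω):
  Node 0: (V_0 - V_1)/3 + (V_0 - V_3)/20 - 1 = 0
  Node 1: (V_1 - V_0)/3 + (V_1 - V_2)/24000 + (V_1 - V_4)/8.2 = 0
  Node 2: (V_2 - V_1)/24000 + (V_2 - V_5)/2700 = 0
  Node 3: (V_3 - V_0)/20 + (V_3 - V_4)/6800 + (V_3 - V_6)/3900 = 0
  Node 4: (V_4 - V_1)/8.2 + (V_4 - V_3)/6800 + (V_4 - V_5)/43000 + (V_4 - V_7)/1.8 = 0
  Node 5: (V_5 - V_2)/2700 + (V_5 - V_4)/43000 + (V_5 - 0)/16000 = 0
  Node 6: (V_6 - V_3)/3900 + (V_6 - V_7)/24000 = 0
  Node 7: (V_7 - V_4)/1.8 + (V_7 - V_6)/24000 + (V_7 - 0)/4.3 = 0
Collecting terms (coefficients in siemens):
  0.3833·V_0 - 0.3333·V_1 - 0.05·V_3 = 1
  0.4553·V_1 - 0.3333·V_0 - 0.00004167·V_2 - 0.122·V_4 = 0
  0.000412·V_2 - 0.00004167·V_1 - 0.0003704·V_5 = 0
  0.0504·V_3 - 0.05·V_0 - 0.0001471·V_4 - 0.0002564·V_6 = 0
  0.6777·V_4 - 0.122·V_1 - 0.0001471·V_3 - 0.00002326·V_5 - 0.5556·V_7 = 0
  0.0004561·V_5 - 0.0003704·V_2 - 0.00002326·V_4 = 0
  0.0002981·V_6 - 0.0002564·V_3 - 0.00004167·V_7 = 0
  0.7882·V_7 - 0.5556·V_4 - 0.00004167·V_6 = 0
Solving these 8 simultaneous equations (Gaussian elimination) gives:
  V_0 = 17.27 V, V_1 = 14.28 V, V_2 = 6.379 V, V_3 = 17.23 V
  V_4 = 6.097 V, V_5 = 5.491 V, V_6 = 15.42 V, V_7 = 4.299 V
R_eq = V_0 / 1 A = 17.27 Ω

Final answer: 17.27 Ω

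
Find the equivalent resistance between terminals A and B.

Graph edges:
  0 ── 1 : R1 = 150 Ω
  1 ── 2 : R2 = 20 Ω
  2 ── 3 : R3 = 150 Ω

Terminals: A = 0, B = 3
Reduce the network between node 0 (A) and node 3 (B) by series/parallel combination:
  Rs1 = R1 + R2 (series, joined only at node 1) = 150 + 20 = 170 Ω
  Rs2 = R3 + Rs1 (series, joined only at node 2) = 150 + 170 = 320 Ω
R_eq = 320 Ω

Final answer: 320 Ω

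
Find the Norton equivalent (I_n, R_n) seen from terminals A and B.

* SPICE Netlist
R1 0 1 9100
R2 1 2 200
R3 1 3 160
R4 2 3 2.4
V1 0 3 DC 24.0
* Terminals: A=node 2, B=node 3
Find the Thévenin equivalent first; then I_n = V_th/R_th and R_n = R_th.
Step 1 — V_th is the open-circuit voltage V_A - V_B (nothing connected across the terminals).
Nodal analysis, taking node 3 as the 0 V reference.
Source V1 fixes V_0 = 24 V.
KCL at each unknown node (sum of currents leaving = 0; resistances in Ω):
  Node 1: (V_1 - 24)/9100 + (V_1 - V_2)/200 + (V_1 - 0)/160 = 0
  Node 2: (V_2 - V_1)/200 + (V_2 - 0)/2.4 = 0
Collecting terms (coefficients in siemens):
  0.01136·V_1 - 0.005·V_2 = 0.002637
  0.4217·V_2 - 0.005·V_1 = 0
Determinant D = (0.01136)(0.4217) - (-0.005)(-0.005) = 0.004765
V_1 = [(0.002637)(0.4217) - (-0.005)(0)]/D = 0.2334 V
V_2 = [(0.01136)(0) - (0.002637)(-0.005)]/D = 0.002767 V
V_th = V_2 - V_3 = 0.002767 - 0 = 0.002767 V
Step 2 — R_th: zero the source — replace V1 by a short circuit (node 3 merges into node 0) — and find the resistance seen between A (node 2) and B (node 0).
Reduce the network between node 2 (A) and node 0 (B) by series/parallel combination:
  Rp1 = R1 ‖ R3 (parallel, both between nodes 0 and 1) = 1/(1/9100 + 1/160) = 157.2 Ω
  Rs1 = R2 + Rp1 (series, joined only at node 1) = 200 + 157.2 = 357.2 Ω
  Rp2 = R4 ‖ Rs1 (parallel, both between nodes 0 and 2) = 1/(1/2.4 + 1/357.2) = 2.384 Ω
R_th = 2.384 Ω
I_n = V_th/R_th = 0.002767/2.384 = 0.001161 A, and R_n = R_th = 2.384 Ω

Final answer: I_n = 0.001161 A, R_n = 2.384 Ω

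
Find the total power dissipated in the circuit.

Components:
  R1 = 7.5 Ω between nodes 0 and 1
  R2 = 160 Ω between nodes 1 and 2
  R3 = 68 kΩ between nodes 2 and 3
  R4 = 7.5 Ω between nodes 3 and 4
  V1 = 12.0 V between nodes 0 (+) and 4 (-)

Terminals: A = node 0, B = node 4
Nodal analysis, taking node 4 as the 0 V reference.
Source V1 fixes V_0 = 12 V.
KCL at each unknown node (sum of currents leaving = 0; resistances in Ω):
  Node 1: (V_1 - 12)/7.5 + (V_1 - V_2)/160 = 0
  Node 2: (V_2 - V_1)/160 + (V_2 - V_3)/68000 = 0
  Node 3: (V_3 - V_2)/68000 + (V_3 - 0)/7.5 = 0
Collecting terms (coefficients in siemens):
  0.1396·V_1 - 0.00625·V_2 = 1.6
  0.006265·V_2 - 0.00625·V_1 - 0.00001471·V_3 = 0
  0.1333·V_3 - 0.00001471·V_2 = 0
Solving these 3 simultaneous equations (Gaussian elimination) gives:
  V_1 = 12 V, V_2 = 11.97 V, V_3 = 0.00132 V
Power in each resistor, P = (ΔV)²/R:
  P_R1 = (12 - 12)²/7.5 = 0.0000002324 W
  P_R2 = (12 - 11.97)²/160 = 0.000004957 W
  P_R3 = (11.97 - 0.00132)²/68000 = 0.002107 W
  P_R4 = (0.00132 - 0)²/7.5 = 0.0000002324 W
P_total = P_R1 + P_R2 + P_R3 + P_R4 = 0.002112 W

Final answer: 0.002112 W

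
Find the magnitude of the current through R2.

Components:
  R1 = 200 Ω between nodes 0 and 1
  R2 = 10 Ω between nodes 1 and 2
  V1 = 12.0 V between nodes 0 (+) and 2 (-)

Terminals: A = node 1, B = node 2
Nodal analysis, taking node 2 as the 0 V reference.
Source V1 fixes V_0 = 12 V.
KCL at each unknown node (sum of currents leaving = 0; resistances in Ω):
  Node 1: (V_1 - 12)/200 + (V_1 - 0)/10 = 0
Collecting terms: 0.105 × V_1 = 0.06  =>  V_1 = 0.5714 V
I_R2 = (V_1 - V_2)/R2 = (0.5714 - 0)/10 = 0.05714 A
|I_R2| = 0.05714 A

Final answer: |I_R2| = 0.05714 A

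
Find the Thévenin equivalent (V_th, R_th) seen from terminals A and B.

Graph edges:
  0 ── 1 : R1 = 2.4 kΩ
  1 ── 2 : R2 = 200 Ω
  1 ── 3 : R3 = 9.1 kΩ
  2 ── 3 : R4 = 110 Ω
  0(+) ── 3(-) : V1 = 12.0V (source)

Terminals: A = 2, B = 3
Step 1 — V_th is the open-circuit voltage V_A - V_B (nothing connected across the terminals).
Nodal analysis, taking node 3 as the 0 V reference.
Source V1 fixes V_0 = 12 V.
KCL at each unknown node (sum of currents leaving = 0; resistances in Ω):
  Node 1: (V_1 - 12)/2400 + (V_1 - V_2)/200 + (V_1 - 0)/9100 = 0
  Node 2: (V_2 - V_1)/200 + (V_2 - 0)/110 = 0
Collecting terms (coefficients in siemens):
  0.005527·V_1 - 0.005·V_2 = 0.005
  0.01409·V_2 - 0.005·V_1 = 0
Determinant D = (0.005527)(0.01409) - (-0.005)(-0.005) = 0.00005287
V_1 = [(0.005)(0.01409) - (-0.005)(0)]/D = 1.332 V
V_2 = [(0.005527)(0) - (0.005)(-0.005)]/D = 0.4728 V
V_th = V_2 - V_3 = 0.4728 - 0 = 0.4728 V
Step 2 — R_th: zero the source — replace V1 by a short circuit (node 3 merges into node 0) — and find the resistance seen between A (node 2) and B (node 0).
Reduce the network between node 2 (A) and node 0 (B) by series/parallel combination:
  Rp1 = R1 ‖ R3 (parallel, both between nodes 0 and 1) = 1/(1/2400 + 1/9100) = 1899 Ω
  Rs1 = R2 + Rp1 (series, joined only at node 1) = 200 + 1899 = 2099 Ω
  Rp2 = R4 ‖ Rs1 (parallel, both between nodes 0 and 2) = 1/(1/110 + 1/2099) = 104.5 Ω
R_th = 104.5 Ω

Final answer: V_th = 0.4728 V, R_th = 104.5 Ω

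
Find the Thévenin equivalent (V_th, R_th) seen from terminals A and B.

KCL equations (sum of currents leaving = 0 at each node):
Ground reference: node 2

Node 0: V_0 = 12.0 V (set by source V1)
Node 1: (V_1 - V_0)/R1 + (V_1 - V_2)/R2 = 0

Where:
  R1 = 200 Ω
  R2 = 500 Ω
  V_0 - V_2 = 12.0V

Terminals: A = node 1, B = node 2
Step 1 — V_th is the open-circuit voltage V_A - V_B (nothing connected across the terminals).
Nodal analysis, taking node 2 as the 0 V reference.
Source V1 fixes V_0 = 12 V.
KCL at each unknown node (sum of currents leaving = 0; resistances in Ω):
  Node 1: (V_1 - 12)/200 + (V_1 - 0)/500 = 0
Collecting terms: 0.007 × V_1 = 0.06  =>  V_1 = 8.571 V
V_th = V_1 - V_2 = 8.571 - 0 = 8.571 V
Step 2 — R_th: zero the source — replace V1 by a short circuit (node 2 merges into node 0) — and find the resistance seen between A (node 1) and B (node 0).
Reduce the network between node 1 (A) and node 0 (B) by series/parallel combination:
  Rp1 = R1 ‖ R2 (parallel, both between nodes 0 and 1) = 1/(1/200 + 1/500) = 142.9 Ω
R_th = 142.9 Ω

Final answer: V_th = 8.571 V, R_th = 142.9 Ω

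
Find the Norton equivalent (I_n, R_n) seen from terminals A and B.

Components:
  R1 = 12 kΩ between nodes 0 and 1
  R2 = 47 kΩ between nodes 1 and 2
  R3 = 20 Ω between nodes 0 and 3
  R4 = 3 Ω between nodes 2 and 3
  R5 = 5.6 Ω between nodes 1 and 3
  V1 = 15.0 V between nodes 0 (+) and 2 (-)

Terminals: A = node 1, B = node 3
Find the Thévenin equivalent first; then I_n = V_th/R_th and R_n = R_th.
Step 1 — V_th is the open-circuit voltage V_A - V_B (nothing connected across the terminals).
Nodal analysis, taking node 2 as the 0 V reference.
Source V1 fixes V_0 = 15 V.
KCL at each unknown node (sum of currents leaving = 0; resistances in Ω):
  Node 1: (V_1 - 15)/12000 + (V_1 - 0)/47000 + (V_1 - V_3)/5.6 = 0
  Node 3: (V_3 - 15)/20 + (V_3 - 0)/3 + (V_3 - V_1)/5.6 = 0
Collecting terms (coefficients in siemens):
  0.1787·V_1 - 0.1786·V_3 = 0.00125
  0.5619·V_3 - 0.1786·V_1 = 0.75
Determinant D = (0.1787)(0.5619) - (-0.1786)(-0.1786) = 0.06851
V_1 = [(0.00125)(0.5619) - (-0.1786)(0.75)]/D = 1.965 V
V_3 = [(0.1787)(0.75) - (0.00125)(-0.1786)]/D = 1.959 V
V_th = V_1 - V_3 = 1.965 - 1.959 = 0.005849 V
Step 2 — R_th: zero the source — replace V1 by a short circuit (node 2 merges into node 0) — and find the resistance seen between A (node 1) and B (node 3).
Reduce the network between node 1 (A) and node 3 (B) by series/parallel combination:
  Rp1 = R1 ‖ R2 (parallel, both between nodes 0 and 1) = 1/(1/12000 + 1/47000) = 9559 Ω
  Rp2 = R3 ‖ R4 (parallel, both between nodes 0 and 3) = 1/(1/20 + 1/3) = 2.609 Ω
  Rs1 = Rp1 + Rp2 (series, joined only at node 0) = 9559 + 2.609 = 9562 Ω
  Rp3 = R5 ‖ Rs1 (parallel, both between nodes 1 and 3) = 1/(1/5.6 + 1/9562) = 5.597 Ω
R_th = 5.597 Ω
I_n = V_th/R_th = 0.005849/5.597 = 0.001045 A, and R_n = R_th = 5.597 Ω

Final answer: I_n = 0.001045 A, R_n = 5.597 Ω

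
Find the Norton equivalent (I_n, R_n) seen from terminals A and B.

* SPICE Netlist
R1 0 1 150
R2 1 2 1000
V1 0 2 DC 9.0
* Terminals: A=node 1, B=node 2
Find the Thévenin equivalent first; then I_n = V_th/R_th and R_n = R_th.
Step 1 — V_th is the open-circuit voltage V_A - V_B (nothing connected across the terminals).
Nodal analysis, taking node 2 as the 0 V reference.
Source V1 fixes V_0 = 9 V.
KCL at each unknown node (sum of currents leaving = 0; resistances in Ω):
  Node 1: (V_1 - 9)/150 + (V_1 - 0)/1000 = 0
Collecting terms: 0.007667 × V_1 = 0.06  =>  V_1 = 7.826 V
V_th = V_1 - V_2 = 7.826 - 0 = 7.826 V
Step 2 — R_th: zero the source — replace V1 by a short circuit (node 2 merges into node 0) — and find the resistance seen between A (node 1) and B (node 0).
Reduce the network between node 1 (A) and node 0 (B) by series/parallel combination:
  Rp1 = R1 ‖ R2 (parallel, both between nodes 0 and 1) = 1/(1/150 + 1/1000) = 130.4 Ω
R_th = 130.4 Ω
I_n = V_th/R_th = 7.826/130.4 = 0.06 A, and R_n = R_th = 130.4 Ω

Final answer: I_n = 0.06 A, R_n = 130.4 Ω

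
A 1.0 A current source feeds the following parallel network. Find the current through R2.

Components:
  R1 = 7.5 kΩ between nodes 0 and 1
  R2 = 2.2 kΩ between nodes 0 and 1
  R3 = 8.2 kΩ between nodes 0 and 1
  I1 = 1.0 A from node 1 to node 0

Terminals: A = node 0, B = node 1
All resistors sit directly between nodes 0 and 1, so they are in parallel and share one voltage V; the full source current 1 A splits among them.
1/R_par = 1/7500 + 1/2200 + 1/8200 = 0.0007098 S  =>  R_par = 1409 Ω
V = I × R_par = 1 × 1409 = 1409 V
I_R2 = V/R2 = 1409/2200 = 0.6404 A

Final answer: 0.6404 A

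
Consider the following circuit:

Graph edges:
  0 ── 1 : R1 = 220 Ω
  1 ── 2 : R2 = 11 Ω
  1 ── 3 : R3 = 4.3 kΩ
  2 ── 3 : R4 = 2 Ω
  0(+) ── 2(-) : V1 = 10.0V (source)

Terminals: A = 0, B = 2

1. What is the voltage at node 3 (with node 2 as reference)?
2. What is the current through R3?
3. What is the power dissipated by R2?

Nodal analysis, taking node 2 as the 0 V reference.
Source V1 fixes V_0 = 10 V.
KCL at each unknown node (sum of currents leaving = 0; resistances in Ω):
  Node 1: (V_1 - 10)/220 + (V_1 - 0)/11 + (V_1 - V_3)/4300 = 0
  Node 3: (V_3 - V_1)/4300 + (V_3 - 0)/2 = 0
Collecting terms (coefficients in siemens):
  0.09569·V_1 - 0.0002326·V_3 = 0.04545
  0.5002·V_3 - 0.0002326·V_1 = 0
Determinant D = (0.09569)(0.5002) - (-0.0002326)(-0.0002326) = 0.04787
V_1 = [(0.04545)(0.5002) - (-0.0002326)(0)]/D = 0.475 V
V_3 = [(0.09569)(0) - (0.04545)(-0.0002326)]/D = 0.0002208 V
Part 1:
  Read off the nodal solution: V_3 = 0.0002208 V
Part 2:
  I_R3 = (V_1 - V_3)/R3 = (0.475 - 0.0002208)/4300 = 0.0001104 A
  Magnitude: I_R3 = 0.0001104 A
Part 3:
  I_R2 = (V_1 - V_2)/R2 = (0.475 - 0)/11 = 0.04318 A
  P_R2 = I_R2² × R2 = (0.04318)² × 11 = 0.02051 W

Final answers:
1. V_3 = 0.0002208 V
2. I_R3 = 0.0001104 A
3. P_R2 = 0.02051 W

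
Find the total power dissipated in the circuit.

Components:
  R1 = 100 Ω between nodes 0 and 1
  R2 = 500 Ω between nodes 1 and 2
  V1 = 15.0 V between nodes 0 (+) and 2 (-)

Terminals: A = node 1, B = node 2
Nodal analysis, taking node 2 as the 0 V reference.
Source V1 fixes V_0 = 15 V.
KCL at each unknown node (sum of currents leaving = 0; resistances in Ω):
  Node 1: (V_1 - 15)/100 + (V_1 - 0)/500 = 0
Collecting terms: 0.012 × V_1 = 0.15  =>  V_1 = 12.5 V
Power in each resistor, P = (ΔV)²/R:
  P_R1 = (15 - 12.5)²/100 = 0.0625 W
  P_R2 = (12.5 - 0)²/500 = 0.3125 W
P_total = P_R1 + P_R2 = 0.375 W

Final answer: 0.375 W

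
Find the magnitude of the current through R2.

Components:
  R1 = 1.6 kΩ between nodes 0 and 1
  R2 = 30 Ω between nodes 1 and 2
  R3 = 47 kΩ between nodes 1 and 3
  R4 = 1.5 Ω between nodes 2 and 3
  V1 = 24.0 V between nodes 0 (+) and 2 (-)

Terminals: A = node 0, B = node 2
Nodal analysis, taking node 2 as the 0 V reference.
Source V1 fixes V_0 = 24 V.
KCL at each unknown node (sum of currents leaving = 0; resistances in Ω):
  Node 1: (V_1 - 24)/1600 + (V_1 - 0)/30 + (V_1 - V_3)/47000 = 0
  Node 3: (V_3 - V_1)/47000 + (V_3 - 0)/1.5 = 0
Collecting terms (coefficients in siemens):
  0.03398·V_1 - 0.00002128·V_3 = 0.015
  0.6667·V_3 - 0.00002128·V_1 = 0
Determinant D = (0.03398)(0.6667) - (-0.00002128)(-0.00002128) = 0.02265
V_1 = [(0.015)(0.6667) - (-0.00002128)(0)]/D = 0.4414 V
V_3 = [(0.03398)(0) - (0.015)(-0.00002128)]/D = 0.00001409 V
I_R2 = (V_1 - V_2)/R2 = (0.4414 - 0)/30 = 0.01471 A
|I_R2| = 0.01471 A

Final answer: |I_R2| = 0.01471 A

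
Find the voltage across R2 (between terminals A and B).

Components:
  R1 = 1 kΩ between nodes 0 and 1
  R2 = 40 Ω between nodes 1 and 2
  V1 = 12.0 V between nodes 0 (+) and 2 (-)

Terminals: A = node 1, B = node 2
R1 and R2 are in series across V1 (node 0 → node 1 → node 2), and the output A–B is taken across R2, so this is a voltage divider.
Series current: I = V1/(R1 + R2) = 12/(1000 + 40) = 12/1040 = 0.01154 A
V_R2 = I × R2 = V1 × R2/(R1 + R2) = 12 × 40/1040 = 0.4615 V

Final answer: 0.4615 V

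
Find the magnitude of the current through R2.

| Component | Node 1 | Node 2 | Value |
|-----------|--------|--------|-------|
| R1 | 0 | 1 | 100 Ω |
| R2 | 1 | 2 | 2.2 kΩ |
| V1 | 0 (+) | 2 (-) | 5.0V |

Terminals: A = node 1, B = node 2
Nodal analysis, taking node 2 as the 0 V reference.
Source V1 fixes V_0 = 5 V.
KCL at each unknown node (sum of currents leaving = 0; resistances in Ω):
  Node 1: (V_1 - 5)/100 + (V_1 - 0)/2200 = 0
Collecting terms: 0.01045 × V_1 = 0.05  =>  V_1 = 4.783 V
I_R2 = (V_1 - V_2)/R2 = (4.783 - 0)/2200 = 0.002174 A
|I_R2| = 0.002174 A

Final answer: |I_R2| = 0.002174 A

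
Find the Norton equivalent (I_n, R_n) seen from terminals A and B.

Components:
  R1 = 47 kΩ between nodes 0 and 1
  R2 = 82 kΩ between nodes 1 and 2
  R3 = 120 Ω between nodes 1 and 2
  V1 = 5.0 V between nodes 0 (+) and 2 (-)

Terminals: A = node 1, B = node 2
Find the Thévenin equivalent first; then I_n = V_th/R_th and R_n = R_th.
Step 1 — V_th is the open-circuit voltage V_A - V_B (nothing connected across the terminals).
Nodal analysis, taking node 2 as the 0 V reference.
Source V1 fixes V_0 = 5 V.
KCL at each unknown node (sum of currents leaving = 0; resistances in Ω):
  Node 1: (V_1 - 5)/47000 + (V_1 - 0)/82000 + (V_1 - 0)/120 = 0
Collecting terms: 0.008367 × V_1 = 0.0001064  =>  V_1 = 0.01271 V
V_th = V_1 - V_2 = 0.01271 - 0 = 0.01271 V
Step 2 — R_th: zero the source — replace V1 by a short circuit (node 2 merges into node 0) — and find the resistance seen between A (node 1) and B (node 0).
Reduce the network between node 1 (A) and node 0 (B) by series/parallel combination:
  Rp1 = R1 ‖ R2 ‖ R3 (parallel, all between nodes 0 and 1) = 1/(1/47000 + 1/82000 + 1/120) = 119.5 Ω
R_th = 119.5 Ω
I_n = V_th/R_th = 0.01271/119.5 = 0.0001064 A, and R_n = R_th = 119.5 Ω

Final answer: I_n = 0.0001064 A, R_n = 119.5 Ω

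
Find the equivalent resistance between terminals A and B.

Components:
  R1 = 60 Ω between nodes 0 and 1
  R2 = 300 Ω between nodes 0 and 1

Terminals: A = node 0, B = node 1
Reduce the network between node 0 (A) and node 1 (B) by series/parallel combination:
  Rp1 = R1 ‖ R2 (parallel, both between nodes 0 and 1) = 1/(1/60 + 1/300) = 50 Ω
R_eq = 50 Ω

Final answer: 50 Ω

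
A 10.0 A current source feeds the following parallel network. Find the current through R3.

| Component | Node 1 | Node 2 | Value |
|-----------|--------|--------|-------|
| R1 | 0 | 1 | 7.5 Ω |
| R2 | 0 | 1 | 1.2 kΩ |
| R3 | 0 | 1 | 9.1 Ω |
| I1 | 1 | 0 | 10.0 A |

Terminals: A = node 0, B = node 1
All resistors sit directly between nodes 0 and 1, so they are in parallel and share one voltage V; the full source current 10 A splits among them.
1/R_par = 1/7.5 + 1/1200 + 1/9.1 = 0.2441 S  =>  R_par = 4.097 Ω
V = I × R_par = 10 × 4.097 = 40.97 V
I_R3 = V/R3 = 40.97/9.1 = 4.503 A

Final answer: 4.503 A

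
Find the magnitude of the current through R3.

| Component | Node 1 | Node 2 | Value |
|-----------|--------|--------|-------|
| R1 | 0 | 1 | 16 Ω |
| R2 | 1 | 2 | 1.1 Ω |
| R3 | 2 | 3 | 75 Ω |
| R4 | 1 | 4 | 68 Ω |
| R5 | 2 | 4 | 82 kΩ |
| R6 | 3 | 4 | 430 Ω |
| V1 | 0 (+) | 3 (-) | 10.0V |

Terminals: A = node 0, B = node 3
Nodal analysis, taking node 3 as the 0 V reference.
Source V1 fixes V_0 = 10 V.
KCL at each unknown node (sum of currents leaving = 0; resistances in Ω):
  Node 1: (V_1 - 10)/16 + (V_1 - V_2)/1.1 + (V_1 - V_4)/68 = 0
  Node 2: (V_2 - V_1)/1.1 + (V_2 - 0)/75 + (V_2 - V_4)/82000 = 0
  Node 4: (V_4 - V_1)/68 + (V_4 - V_2)/82000 + (V_4 - 0)/430 = 0
Collecting terms (coefficients in siemens):
  0.9863·V_1 - 0.9091·V_2 - 0.01471·V_4 = 0.625
  0.9224·V_2 - 0.9091·V_1 - 0.0000122·V_4 = 0
  0.01704·V_4 - 0.01471·V_1 - 0.0000122·V_2 = 0
Solving these 3 simultaneous equations (Gaussian elimination) gives:
  V_1 = 8.049 V, V_2 = 7.933 V, V_4 = 6.951 V
I_R3 = (V_2 - V_3)/R3 = (7.933 - 0)/75 = 0.1058 A
|I_R3| = 0.1058 A

Final answer: |I_R3| = 0.1058 A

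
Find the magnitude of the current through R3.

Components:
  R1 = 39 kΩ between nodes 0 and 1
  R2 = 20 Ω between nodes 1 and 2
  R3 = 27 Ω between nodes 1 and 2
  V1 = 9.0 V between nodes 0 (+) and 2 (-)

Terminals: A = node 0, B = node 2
Nodal analysis, taking node 2 as the 0 V reference.
Source V1 fixes V_0 = 9 V.
KCL at each unknown node (sum of currents leaving = 0; resistances in Ω):
  Node 1: (V_1 - 9)/39000 + (V_1 - 0)/20 + (V_1 - 0)/27 = 0
Collecting terms: 0.08706 × V_1 = 0.0002308  =>  V_1 = 0.002651 V
I_R3 = (V_1 - V_2)/R3 = (0.002651 - 0)/27 = 0.00009817 A
|I_R3| = 0.00009817 A

Final answer: |I_R3| = 9.817e-05 A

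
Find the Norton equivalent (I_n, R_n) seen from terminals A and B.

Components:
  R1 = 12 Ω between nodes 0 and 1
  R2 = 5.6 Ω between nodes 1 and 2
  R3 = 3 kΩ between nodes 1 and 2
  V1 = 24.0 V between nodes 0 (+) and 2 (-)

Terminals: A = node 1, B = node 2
Find the Thévenin equivalent first; then I_n = V_th/R_th and R_n = R_th.
Step 1 — V_th is the open-circuit voltage V_A - V_B (nothing connected across the terminals).
Nodal analysis, taking node 2 as the 0 V reference.
Source V1 fixes V_0 = 24 V.
KCL at each unknown node (sum of currents leaving = 0; resistances in Ω):
  Node 1: (V_1 - 24)/12 + (V_1 - 0)/5.6 + (V_1 - 0)/3000 = 0
Collecting terms: 0.2622 × V_1 = 2  =>  V_1 = 7.627 V
V_th = V_1 - V_2 = 7.627 - 0 = 7.627 V
Step 2 — R_th: zero the source — replace V1 by a short circuit (node 2 merges into node 0) — and find the resistance seen between A (node 1) and B (node 0).
Reduce the network between node 1 (A) and node 0 (B) by series/parallel combination:
  Rp1 = R1 ‖ R2 ‖ R3 (parallel, all between nodes 0 and 1) = 1/(1/12 + 1/5.6 + 1/3000) = 3.813 Ω
R_th = 3.813 Ω
I_n = V_th/R_th = 7.627/3.813 = 2 A, and R_n = R_th = 3.813 Ω

Final answer: I_n = 2 A, R_n = 3.813 Ω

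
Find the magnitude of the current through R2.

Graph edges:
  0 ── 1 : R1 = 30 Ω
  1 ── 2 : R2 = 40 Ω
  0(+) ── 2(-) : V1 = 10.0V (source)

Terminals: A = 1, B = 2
Nodal analysis, taking node 2 as the 0 V reference.
Source V1 fixes V_0 = 10 V.
KCL at each unknown node (sum of currents leaving = 0; resistances in Ω):
  Node 1: (V_1 - 10)/30 + (V_1 - 0)/40 = 0
Collecting terms: 0.05833 × V_1 = 0.3333  =>  V_1 = 5.714 V
I_R2 = (V_1 - V_2)/R2 = (5.714 - 0)/40 = 0.1429 A
|I_R2| = 0.1429 A

Final answer: |I_R2| = 0.1429 A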